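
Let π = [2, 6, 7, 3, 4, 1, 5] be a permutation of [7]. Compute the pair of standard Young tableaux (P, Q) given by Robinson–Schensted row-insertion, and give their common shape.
P = [1, 3, 4, 5] / [2, 7] / [6];  Q = [1, 2, 3, 7] / [4, 5] / [6];  common shape = (4, 2, 1)

Row-insert the values π_1, π_2, … into P one at a time, bumping the leftmost entry strictly greater than the inserted value down to the next row. The recording tableau Q records, in position (i, j), the step at which that cell was added to P.
  Insert 2 (step 1): P = [2];  Q = [1]
  Insert 6 (step 2): P = [2, 6];  Q = [1, 2]
  Insert 7 (step 3): P = [2, 6, 7];  Q = [1, 2, 3]
  Insert 3 (step 4): P = [2, 3, 7] / [6];  Q = [1, 2, 3] / [4]
  Insert 4 (step 5): P = [2, 3, 4] / [6, 7];  Q = [1, 2, 3] / [4, 5]
  Insert 1 (step 6): P = [1, 3, 4] / [2, 7] / [6];  Q = [1, 2, 3] / [4, 5] / [6]
  Insert 5 (step 7): P = [1, 3, 4, 5] / [2, 7] / [6];  Q = [1, 2, 3, 7] / [4, 5] / [6]
Final shape: (4, 2, 1).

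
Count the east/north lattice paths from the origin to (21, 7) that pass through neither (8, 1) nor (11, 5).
Number of paths = 672354

Inclusion–exclusion. Total paths: C(28, 21) = 1184040. Through P₁: C(9, 8)·C(19, 13) = 244188. Through P₂: C(16, 11)·C(12, 10) = 288288. Since P₁ is strictly southwest of P₂, a monotone path through both must visit P₁ then P₂; paths through both = C(9, 8)·C(7, 3)·C(12, 10) = 20790. Avoid both = 1184040 − 244188 − 288288 + 20790 = 672354.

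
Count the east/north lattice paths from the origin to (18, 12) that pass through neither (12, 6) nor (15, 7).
Number of paths = 63947961

Inclusion–exclusion. Total paths: C(30, 18) = 86493225. Through P₁: C(18, 12)·C(12, 6) = 17153136. Through P₂: C(22, 15)·C(8, 3) = 9550464. Since P₁ is strictly southwest of P₂, a monotone path through both must visit P₁ then P₂; paths through both = C(18, 12)·C(4, 3)·C(8, 3) = 4158336. Avoid both = 86493225 − 17153136 − 9550464 + 4158336 = 63947961.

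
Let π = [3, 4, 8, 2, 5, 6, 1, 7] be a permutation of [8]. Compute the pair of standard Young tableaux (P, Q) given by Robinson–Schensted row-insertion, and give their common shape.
P = [1, 4, 5, 6, 7] / [2, 8] / [3];  Q = [1, 2, 3, 6, 8] / [4, 5] / [7];  common shape = (5, 2, 1)

Row-insert the values π_1, π_2, … into P one at a time, bumping the leftmost entry strictly greater than the inserted value down to the next row. The recording tableau Q records, in position (i, j), the step at which that cell was added to P.
  Insert 3 (step 1): P = [3];  Q = [1]
  Insert 4 (step 2): P = [3, 4];  Q = [1, 2]
  Insert 8 (step 3): P = [3, 4, 8];  Q = [1, 2, 3]
  Insert 2 (step 4): P = [2, 4, 8] / [3];  Q = [1, 2, 3] / [4]
  Insert 5 (step 5): P = [2, 4, 5] / [3, 8];  Q = [1, 2, 3] / [4, 5]
  Insert 6 (step 6): P = [2, 4, 5, 6] / [3, 8];  Q = [1, 2, 3, 6] / [4, 5]
  Insert 1 (step 7): P = [1, 4, 5, 6] / [2, 8] / [3];  Q = [1, 2, 3, 6] / [4, 5] / [7]
  Insert 7 (step 8): P = [1, 4, 5, 6, 7] / [2, 8] / [3];  Q = [1, 2, 3, 6, 8] / [4, 5] / [7]
Final shape: (5, 2, 1).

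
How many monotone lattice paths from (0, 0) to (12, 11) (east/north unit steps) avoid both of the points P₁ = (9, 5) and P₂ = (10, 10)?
Number of paths = 665678

Inclusion–exclusion. Total paths: C(23, 12) = 1352078. Through P₁: C(14, 9)·C(9, 3) = 168168. Through P₂: C(20, 10)·C(3, 2) = 554268. Since P₁ is strictly southwest of P₂, a monotone path through both must visit P₁ then P₂; paths through both = C(14, 9)·C(6, 1)·C(3, 2) = 36036. Avoid both = 1352078 − 168168 − 554268 + 36036 = 665678.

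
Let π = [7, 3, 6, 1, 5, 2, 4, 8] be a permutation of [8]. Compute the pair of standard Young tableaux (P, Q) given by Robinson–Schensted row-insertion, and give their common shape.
P = [1, 2, 4, 8] / [3, 5] / [6] / [7];  Q = [1, 3, 7, 8] / [2, 5] / [4] / [6];  common shape = (4, 2, 1, 1)

Row-insert the values π_1, π_2, … into P one at a time, bumping the leftmost entry strictly greater than the inserted value down to the next row. The recording tableau Q records, in position (i, j), the step at which that cell was added to P.
  Insert 7 (step 1): P = [7];  Q = [1]
  Insert 3 (step 2): P = [3] / [7];  Q = [1] / [2]
  Insert 6 (step 3): P = [3, 6] / [7];  Q = [1, 3] / [2]
  Insert 1 (step 4): P = [1, 6] / [3] / [7];  Q = [1, 3] / [2] / [4]
  Insert 5 (step 5): P = [1, 5] / [3, 6] / [7];  Q = [1, 3] / [2, 5] / [4]
  Insert 2 (step 6): P = [1, 2] / [3, 5] / [6] / [7];  Q = [1, 3] / [2, 5] / [4] / [6]
  Insert 4 (step 7): P = [1, 2, 4] / [3, 5] / [6] / [7];  Q = [1, 3, 7] / [2, 5] / [4] / [6]
  Insert 8 (step 8): P = [1, 2, 4, 8] / [3, 5] / [6] / [7];  Q = [1, 3, 7, 8] / [2, 5] / [4] / [6]
Final shape: (4, 2, 1, 1).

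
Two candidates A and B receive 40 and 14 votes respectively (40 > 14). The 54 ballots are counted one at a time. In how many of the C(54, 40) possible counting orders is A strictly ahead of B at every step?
Strict-lead orderings = 1562586937730

Total orderings of the 54 votes with 40 for A: C(54, 40) = 3245372870670. By the Bertrand ballot formula (Cycle Lemma / reflection principle), the number of orderings in which A is strictly ahead of B throughout is (p − q)/(p + q) · C(p + q, p) = (40 − 14)/(40 + 14) · 3245372870670 = 1562586937730.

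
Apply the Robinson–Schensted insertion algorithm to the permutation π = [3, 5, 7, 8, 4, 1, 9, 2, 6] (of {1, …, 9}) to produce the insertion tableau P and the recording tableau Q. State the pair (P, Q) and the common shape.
P = [1, 2, 6, 8, 9] / [3, 4, 7] / [5];  Q = [1, 2, 3, 4, 7] / [5, 8, 9] / [6];  common shape = (5, 3, 1)

Row-insert the values π_1, π_2, … into P one at a time, bumping the leftmost entry strictly greater than the inserted value down to the next row. The recording tableau Q records, in position (i, j), the step at which that cell was added to P.
  Insert 3 (step 1): P = [3];  Q = [1]
  Insert 5 (step 2): P = [3, 5];  Q = [1, 2]
  Insert 7 (step 3): P = [3, 5, 7];  Q = [1, 2, 3]
  Insert 8 (step 4): P = [3, 5, 7, 8];  Q = [1, 2, 3, 4]
  Insert 4 (step 5): P = [3, 4, 7, 8] / [5];  Q = [1, 2, 3, 4] / [5]
  Insert 1 (step 6): P = [1, 4, 7, 8] / [3] / [5];  Q = [1, 2, 3, 4] / [5] / [6]
  Insert 9 (step 7): P = [1, 4, 7, 8, 9] / [3] / [5];  Q = [1, 2, 3, 4, 7] / [5] / [6]
  Insert 2 (step 8): P = [1, 2, 7, 8, 9] / [3, 4] / [5];  Q = [1, 2, 3, 4, 7] / [5, 8] / [6]
  Insert 6 (step 9): P = [1, 2, 6, 8, 9] / [3, 4, 7] / [5];  Q = [1, 2, 3, 4, 7] / [5, 8, 9] / [6]
Final shape: (5, 3, 1).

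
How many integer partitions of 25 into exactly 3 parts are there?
p(25, 3 parts) = 52

Partitions of n into exactly k parts are in bijection with partitions of n − k into at most k parts (subtract 1 from each part). So p(25, exactly 3) = p(22, parts ≤ 3). Computing via the recurrence p(m, j) = p(m, j−1) + p(m−j, j) gives 52.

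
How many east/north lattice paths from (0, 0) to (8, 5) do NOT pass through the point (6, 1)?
Number of paths = 1182

Total paths from (0, 0) to (8, 5): C(13, 8) = 1287. Paths through (6, 1): (paths (0, 0) → (6, 1)) × (paths (6, 1) → (8, 5)) = C(7, 6) · C(6, 2) = 7 · 15 = 105. Avoidance count = 1287 − 105 = 1182.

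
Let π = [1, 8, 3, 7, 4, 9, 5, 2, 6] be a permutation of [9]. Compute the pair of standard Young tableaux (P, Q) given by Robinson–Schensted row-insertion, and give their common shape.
P = [1, 2, 4, 5, 6] / [3, 9] / [7] / [8];  Q = [1, 2, 4, 6, 9] / [3, 7] / [5] / [8];  common shape = (5, 2, 1, 1)

Row-insert the values π_1, π_2, … into P one at a time, bumping the leftmost entry strictly greater than the inserted value down to the next row. The recording tableau Q records, in position (i, j), the step at which that cell was added to P.
  Insert 1 (step 1): P = [1];  Q = [1]
  Insert 8 (step 2): P = [1, 8];  Q = [1, 2]
  Insert 3 (step 3): P = [1, 3] / [8];  Q = [1, 2] / [3]
  Insert 7 (step 4): P = [1, 3, 7] / [8];  Q = [1, 2, 4] / [3]
  Insert 4 (step 5): P = [1, 3, 4] / [7] / [8];  Q = [1, 2, 4] / [3] / [5]
  Insert 9 (step 6): P = [1, 3, 4, 9] / [7] / [8];  Q = [1, 2, 4, 6] / [3] / [5]
  Insert 5 (step 7): P = [1, 3, 4, 5] / [7, 9] / [8];  Q = [1, 2, 4, 6] / [3, 7] / [5]
  Insert 2 (step 8): P = [1, 2, 4, 5] / [3, 9] / [7] / [8];  Q = [1, 2, 4, 6] / [3, 7] / [5] / [8]
  Insert 6 (step 9): P = [1, 2, 4, 5, 6] / [3, 9] / [7] / [8];  Q = [1, 2, 4, 6, 9] / [3, 7] / [5] / [8]
Final shape: (5, 2, 1, 1).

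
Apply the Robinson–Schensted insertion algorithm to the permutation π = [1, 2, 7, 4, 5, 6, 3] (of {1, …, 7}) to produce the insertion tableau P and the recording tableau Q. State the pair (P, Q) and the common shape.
P = [1, 2, 3, 5, 6] / [4] / [7];  Q = [1, 2, 3, 5, 6] / [4] / [7];  common shape = (5, 1, 1)

Row-insert the values π_1, π_2, … into P one at a time, bumping the leftmost entry strictly greater than the inserted value down to the next row. The recording tableau Q records, in position (i, j), the step at which that cell was added to P.
  Insert 1 (step 1): P = [1];  Q = [1]
  Insert 2 (step 2): P = [1, 2];  Q = [1, 2]
  Insert 7 (step 3): P = [1, 2, 7];  Q = [1, 2, 3]
  Insert 4 (step 4): P = [1, 2, 4] / [7];  Q = [1, 2, 3] / [4]
  Insert 5 (step 5): P = [1, 2, 4, 5] / [7];  Q = [1, 2, 3, 5] / [4]
  Insert 6 (step 6): P = [1, 2, 4, 5, 6] / [7];  Q = [1, 2, 3, 5, 6] / [4]
  Insert 3 (step 7): P = [1, 2, 3, 5, 6] / [4] / [7];  Q = [1, 2, 3, 5, 6] / [4] / [7]
Final shape: (5, 1, 1).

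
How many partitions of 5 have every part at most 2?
p(5, parts ≤ 2) = 3

Partitions of 5 with all parts ≤ 2: 2+2+1, 2+1+1+1, 1+1+1+1+1. Count = 3.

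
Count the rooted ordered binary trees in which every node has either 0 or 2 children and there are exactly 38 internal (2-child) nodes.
C_38 = 176733862787006701400

These full binary trees are counted by the Catalan number C_n = (1/(n + 1)) · C(2n, n). For n = 38: C_38 = (1/39) · C(76, 38) = 6892620648693261354600/39 = 176733862787006701400.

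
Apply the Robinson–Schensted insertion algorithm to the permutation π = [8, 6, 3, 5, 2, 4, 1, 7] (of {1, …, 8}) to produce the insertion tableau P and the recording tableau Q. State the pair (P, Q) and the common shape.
P = [1, 4, 7] / [2, 5] / [3] / [6] / [8];  Q = [1, 4, 8] / [2, 6] / [3] / [5] / [7];  common shape = (3, 2, 1, 1, 1)

Row-insert the values π_1, π_2, … into P one at a time, bumping the leftmost entry strictly greater than the inserted value down to the next row. The recording tableau Q records, in position (i, j), the step at which that cell was added to P.
  Insert 8 (step 1): P = [8];  Q = [1]
  Insert 6 (step 2): P = [6] / [8];  Q = [1] / [2]
  Insert 3 (step 3): P = [3] / [6] / [8];  Q = [1] / [2] / [3]
  Insert 5 (step 4): P = [3, 5] / [6] / [8];  Q = [1, 4] / [2] / [3]
  Insert 2 (step 5): P = [2, 5] / [3] / [6] / [8];  Q = [1, 4] / [2] / [3] / [5]
  Insert 4 (step 6): P = [2, 4] / [3, 5] / [6] / [8];  Q = [1, 4] / [2, 6] / [3] / [5]
  Insert 1 (step 7): P = [1, 4] / [2, 5] / [3] / [6] / [8];  Q = [1, 4] / [2, 6] / [3] / [5] / [7]
  Insert 7 (step 8): P = [1, 4, 7] / [2, 5] / [3] / [6] / [8];  Q = [1, 4, 8] / [2, 6] / [3] / [5] / [7]
Final shape: (3, 2, 1, 1, 1).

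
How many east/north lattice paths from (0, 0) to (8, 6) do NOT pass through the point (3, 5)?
Number of paths = 2667

Total paths from (0, 0) to (8, 6): C(14, 8) = 3003. Paths through (3, 5): (paths (0, 0) → (3, 5)) × (paths (3, 5) → (8, 6)) = C(8, 3) · C(6, 5) = 56 · 6 = 336. Avoidance count = 3003 − 336 = 2667.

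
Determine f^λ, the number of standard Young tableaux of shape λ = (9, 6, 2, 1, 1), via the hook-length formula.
# SYT of shape (9, 6, 2, 1, 1) = 8953560

Hook-length formula: f^λ = n! / Π hook(c), product over all cells c of the Young diagram. For λ = (9, 6, 2, 1, 1), n = 19 boxes. Hook lengths by row (left-to-right, top-to-bottom): [13, 10, 8, 7, 6, 5, 3, 2, 1]; [9, 6, 4, 3, 2, 1]; [4, 1]; [2]; [1]. Product of hooks = 13586227200. So f^λ = 19! / 13586227200 = 121645100408832000 / 13586227200 = 8953560.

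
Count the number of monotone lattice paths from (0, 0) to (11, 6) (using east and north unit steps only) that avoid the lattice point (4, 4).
Number of paths = 9856

Total paths from (0, 0) to (11, 6): C(17, 11) = 12376. Paths through (4, 4): (paths (0, 0) → (4, 4)) × (paths (4, 4) → (11, 6)) = C(8, 4) · C(9, 7) = 70 · 36 = 2520. Avoidance count = 12376 − 2520 = 9856.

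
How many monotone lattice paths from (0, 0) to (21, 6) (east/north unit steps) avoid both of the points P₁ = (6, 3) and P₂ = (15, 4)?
Number of paths = 142458

Inclusion–exclusion. Total paths: C(27, 21) = 296010. Through P₁: C(9, 6)·C(18, 15) = 68544. Through P₂: C(19, 15)·C(8, 6) = 108528. Since P₁ is strictly southwest of P₂, a monotone path through both must visit P₁ then P₂; paths through both = C(9, 6)·C(10, 9)·C(8, 6) = 23520. Avoid both = 296010 − 68544 − 108528 + 23520 = 142458.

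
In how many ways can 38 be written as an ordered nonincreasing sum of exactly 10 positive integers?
p(38, 10 parts) = 2534

Partitions of n into exactly k parts are in bijection with partitions of n − k into at most k parts (subtract 1 from each part). So p(38, exactly 10) = p(28, parts ≤ 10). Computing via the recurrence p(m, j) = p(m, j−1) + p(m−j, j) gives 2534.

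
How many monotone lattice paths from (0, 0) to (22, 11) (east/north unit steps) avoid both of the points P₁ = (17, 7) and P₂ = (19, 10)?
Number of paths = 83651736

Inclusion–exclusion. Total paths: C(33, 22) = 193536720. Through P₁: C(24, 17)·C(9, 5) = 43609104. Through P₂: C(29, 19)·C(4, 3) = 80120040. Since P₁ is strictly southwest of P₂, a monotone path through both must visit P₁ then P₂; paths through both = C(24, 17)·C(5, 2)·C(4, 3) = 13844160. Avoid both = 193536720 − 43609104 − 80120040 + 13844160 = 83651736.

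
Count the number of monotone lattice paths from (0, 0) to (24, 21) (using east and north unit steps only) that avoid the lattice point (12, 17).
Number of paths = 3679205148450

Total paths from (0, 0) to (24, 21): C(45, 24) = 3773655750150. Paths through (12, 17): (paths (0, 0) → (12, 17)) × (paths (12, 17) → (24, 21)) = C(29, 12) · C(16, 12) = 51895935 · 1820 = 94450601700. Avoidance count = 3773655750150 − 94450601700 = 3679205148450.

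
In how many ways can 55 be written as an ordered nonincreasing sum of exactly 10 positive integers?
p(55, 10 parts) = 33401

Partitions of n into exactly k parts are in bijection with partitions of n − k into at most k parts (subtract 1 from each part). So p(55, exactly 10) = p(45, parts ≤ 10). Computing via the recurrence p(m, j) = p(m, j−1) + p(m−j, j) gives 33401.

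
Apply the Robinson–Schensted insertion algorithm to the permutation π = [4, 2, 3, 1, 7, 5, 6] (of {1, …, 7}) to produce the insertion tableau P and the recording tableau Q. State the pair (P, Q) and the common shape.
P = [1, 3, 5, 6] / [2, 7] / [4];  Q = [1, 3, 5, 7] / [2, 6] / [4];  common shape = (4, 2, 1)

Row-insert the values π_1, π_2, … into P one at a time, bumping the leftmost entry strictly greater than the inserted value down to the next row. The recording tableau Q records, in position (i, j), the step at which that cell was added to P.
  Insert 4 (step 1): P = [4];  Q = [1]
  Insert 2 (step 2): P = [2] / [4];  Q = [1] / [2]
  Insert 3 (step 3): P = [2, 3] / [4];  Q = [1, 3] / [2]
  Insert 1 (step 4): P = [1, 3] / [2] / [4];  Q = [1, 3] / [2] / [4]
  Insert 7 (step 5): P = [1, 3, 7] / [2] / [4];  Q = [1, 3, 5] / [2] / [4]
  Insert 5 (step 6): P = [1, 3, 5] / [2, 7] / [4];  Q = [1, 3, 5] / [2, 6] / [4]
  Insert 6 (step 7): P = [1, 3, 5, 6] / [2, 7] / [4];  Q = [1, 3, 5, 7] / [2, 6] / [4]
Final shape: (4, 2, 1).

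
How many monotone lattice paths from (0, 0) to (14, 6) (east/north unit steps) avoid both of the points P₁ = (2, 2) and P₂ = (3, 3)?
Number of paths = 24928

Inclusion–exclusion. Total paths: C(20, 14) = 38760. Through P₁: C(4, 2)·C(16, 12) = 10920. Through P₂: C(6, 3)·C(14, 11) = 7280. Since P₁ is strictly southwest of P₂, a monotone path through both must visit P₁ then P₂; paths through both = C(4, 2)·C(2, 1)·C(14, 11) = 4368. Avoid both = 38760 − 10920 − 7280 + 4368 = 24928.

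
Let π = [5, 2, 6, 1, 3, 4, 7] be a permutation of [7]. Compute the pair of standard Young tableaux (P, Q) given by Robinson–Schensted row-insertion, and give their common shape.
P = [1, 3, 4, 7] / [2, 6] / [5];  Q = [1, 3, 6, 7] / [2, 5] / [4];  common shape = (4, 2, 1)

Row-insert the values π_1, π_2, … into P one at a time, bumping the leftmost entry strictly greater than the inserted value down to the next row. The recording tableau Q records, in position (i, j), the step at which that cell was added to P.
  Insert 5 (step 1): P = [5];  Q = [1]
  Insert 2 (step 2): P = [2] / [5];  Q = [1] / [2]
  Insert 6 (step 3): P = [2, 6] / [5];  Q = [1, 3] / [2]
  Insert 1 (step 4): P = [1, 6] / [2] / [5];  Q = [1, 3] / [2] / [4]
  Insert 3 (step 5): P = [1, 3] / [2, 6] / [5];  Q = [1, 3] / [2, 5] / [4]
  Insert 4 (step 6): P = [1, 3, 4] / [2, 6] / [5];  Q = [1, 3, 6] / [2, 5] / [4]
  Insert 7 (step 7): P = [1, 3, 4, 7] / [2, 6] / [5];  Q = [1, 3, 6, 7] / [2, 5] / [4]
Final shape: (4, 2, 1).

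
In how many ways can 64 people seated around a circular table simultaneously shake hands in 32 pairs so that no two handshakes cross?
C_32 = 55534064877048198

These noncrossing handshakes are counted by the Catalan number C_n = (1/(n + 1)) · C(2n, n). For n = 32: C_32 = (1/33) · C(64, 32) = 1832624140942590534/33 = 55534064877048198.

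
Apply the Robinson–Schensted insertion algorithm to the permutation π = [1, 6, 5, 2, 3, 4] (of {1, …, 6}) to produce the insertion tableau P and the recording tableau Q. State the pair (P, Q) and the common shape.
P = [1, 2, 3, 4] / [5] / [6];  Q = [1, 2, 5, 6] / [3] / [4];  common shape = (4, 1, 1)

Row-insert the values π_1, π_2, … into P one at a time, bumping the leftmost entry strictly greater than the inserted value down to the next row. The recording tableau Q records, in position (i, j), the step at which that cell was added to P.
  Insert 1 (step 1): P = [1];  Q = [1]
  Insert 6 (step 2): P = [1, 6];  Q = [1, 2]
  Insert 5 (step 3): P = [1, 5] / [6];  Q = [1, 2] / [3]
  Insert 2 (step 4): P = [1, 2] / [5] / [6];  Q = [1, 2] / [3] / [4]
  Insert 3 (step 5): P = [1, 2, 3] / [5] / [6];  Q = [1, 2, 5] / [3] / [4]
  Insert 4 (step 6): P = [1, 2, 3, 4] / [5] / [6];  Q = [1, 2, 5, 6] / [3] / [4]
Final shape: (4, 1, 1).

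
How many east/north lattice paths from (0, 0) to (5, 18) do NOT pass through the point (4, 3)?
Number of paths = 33089

Total paths from (0, 0) to (5, 18): C(23, 5) = 33649. Paths through (4, 3): (paths (0, 0) → (4, 3)) × (paths (4, 3) → (5, 18)) = C(7, 4) · C(16, 1) = 35 · 16 = 560. Avoidance count = 33649 − 560 = 33089.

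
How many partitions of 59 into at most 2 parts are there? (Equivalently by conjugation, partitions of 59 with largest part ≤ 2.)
p(59, parts ≤ 2) = 30

Use the recurrence p(n, m) = p(n, m−1) + p(n−m, m): either the largest part is < m (count p(n, m−1)) or the largest part is exactly m (remove one copy of m, count p(n−m, m)). With p(0, ·) = 1 this gives p(59, parts ≤ 2) = 30. (By conjugating Young diagrams, this also counts partitions of 59 into at most 2 parts.)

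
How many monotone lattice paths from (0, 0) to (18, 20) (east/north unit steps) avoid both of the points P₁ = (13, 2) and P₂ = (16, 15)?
Number of paths = 27264358170

Inclusion–exclusion. Total paths: C(38, 18) = 33578000610. Through P₁: C(15, 13)·C(23, 5) = 3533145. Through P₂: C(31, 16)·C(7, 2) = 6311344095. Since P₁ is strictly southwest of P₂, a monotone path through both must visit P₁ then P₂; paths through both = C(15, 13)·C(16, 3)·C(7, 2) = 1234800. Avoid both = 33578000610 − 3533145 − 6311344095 + 1234800 = 27264358170.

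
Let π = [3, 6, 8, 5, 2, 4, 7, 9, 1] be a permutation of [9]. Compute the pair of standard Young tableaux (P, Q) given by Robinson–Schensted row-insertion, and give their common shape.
P = [1, 4, 7, 9] / [2, 5, 8] / [3] / [6];  Q = [1, 2, 3, 8] / [4, 6, 7] / [5] / [9];  common shape = (4, 3, 1, 1)

Row-insert the values π_1, π_2, … into P one at a time, bumping the leftmost entry strictly greater than the inserted value down to the next row. The recording tableau Q records, in position (i, j), the step at which that cell was added to P.
  Insert 3 (step 1): P = [3];  Q = [1]
  Insert 6 (step 2): P = [3, 6];  Q = [1, 2]
  Insert 8 (step 3): P = [3, 6, 8];  Q = [1, 2, 3]
  Insert 5 (step 4): P = [3, 5, 8] / [6];  Q = [1, 2, 3] / [4]
  Insert 2 (step 5): P = [2, 5, 8] / [3] / [6];  Q = [1, 2, 3] / [4] / [5]
  Insert 4 (step 6): P = [2, 4, 8] / [3, 5] / [6];  Q = [1, 2, 3] / [4, 6] / [5]
  Insert 7 (step 7): P = [2, 4, 7] / [3, 5, 8] / [6];  Q = [1, 2, 3] / [4, 6, 7] / [5]
  Insert 9 (step 8): P = [2, 4, 7, 9] / [3, 5, 8] / [6];  Q = [1, 2, 3, 8] / [4, 6, 7] / [5]
  Insert 1 (step 9): P = [1, 4, 7, 9] / [2, 5, 8] / [3] / [6];  Q = [1, 2, 3, 8] / [4, 6, 7] / [5] / [9]
Final shape: (4, 3, 1, 1).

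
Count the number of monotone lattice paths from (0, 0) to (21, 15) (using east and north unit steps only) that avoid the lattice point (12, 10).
Number of paths = 4273317268

Total paths from (0, 0) to (21, 15): C(36, 21) = 5567902560. Paths through (12, 10): (paths (0, 0) → (12, 10)) × (paths (12, 10) → (21, 15)) = C(22, 12) · C(14, 9) = 646646 · 2002 = 1294585292. Avoidance count = 5567902560 − 1294585292 = 4273317268.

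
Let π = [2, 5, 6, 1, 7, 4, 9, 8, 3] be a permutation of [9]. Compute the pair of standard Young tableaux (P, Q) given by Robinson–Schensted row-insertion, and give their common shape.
P = [1, 3, 6, 7, 8] / [2, 4, 9] / [5];  Q = [1, 2, 3, 5, 7] / [4, 6, 8] / [9];  common shape = (5, 3, 1)

Row-insert the values π_1, π_2, … into P one at a time, bumping the leftmost entry strictly greater than the inserted value down to the next row. The recording tableau Q records, in position (i, j), the step at which that cell was added to P.
  Insert 2 (step 1): P = [2];  Q = [1]
  Insert 5 (step 2): P = [2, 5];  Q = [1, 2]
  Insert 6 (step 3): P = [2, 5, 6];  Q = [1, 2, 3]
  Insert 1 (step 4): P = [1, 5, 6] / [2];  Q = [1, 2, 3] / [4]
  Insert 7 (step 5): P = [1, 5, 6, 7] / [2];  Q = [1, 2, 3, 5] / [4]
  Insert 4 (step 6): P = [1, 4, 6, 7] / [2, 5];  Q = [1, 2, 3, 5] / [4, 6]
  Insert 9 (step 7): P = [1, 4, 6, 7, 9] / [2, 5];  Q = [1, 2, 3, 5, 7] / [4, 6]
  Insert 8 (step 8): P = [1, 4, 6, 7, 8] / [2, 5, 9];  Q = [1, 2, 3, 5, 7] / [4, 6, 8]
  Insert 3 (step 9): P = [1, 3, 6, 7, 8] / [2, 4, 9] / [5];  Q = [1, 2, 3, 5, 7] / [4, 6, 8] / [9]
Final shape: (5, 3, 1).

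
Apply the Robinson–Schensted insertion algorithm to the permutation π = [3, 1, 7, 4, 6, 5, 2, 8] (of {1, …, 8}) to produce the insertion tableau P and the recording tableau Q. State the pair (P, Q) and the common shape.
P = [1, 2, 5, 8] / [3, 4] / [6] / [7];  Q = [1, 3, 5, 8] / [2, 4] / [6] / [7];  common shape = (4, 2, 1, 1)

Row-insert the values π_1, π_2, … into P one at a time, bumping the leftmost entry strictly greater than the inserted value down to the next row. The recording tableau Q records, in position (i, j), the step at which that cell was added to P.
  Insert 3 (step 1): P = [3];  Q = [1]
  Insert 1 (step 2): P = [1] / [3];  Q = [1] / [2]
  Insert 7 (step 3): P = [1, 7] / [3];  Q = [1, 3] / [2]
  Insert 4 (step 4): P = [1, 4] / [3, 7];  Q = [1, 3] / [2, 4]
  Insert 6 (step 5): P = [1, 4, 6] / [3, 7];  Q = [1, 3, 5] / [2, 4]
  Insert 5 (step 6): P = [1, 4, 5] / [3, 6] / [7];  Q = [1, 3, 5] / [2, 4] / [6]
  Insert 2 (step 7): P = [1, 2, 5] / [3, 4] / [6] / [7];  Q = [1, 3, 5] / [2, 4] / [6] / [7]
  Insert 8 (step 8): P = [1, 2, 5, 8] / [3, 4] / [6] / [7];  Q = [1, 3, 5, 8] / [2, 4] / [6] / [7]
Final shape: (4, 2, 1, 1).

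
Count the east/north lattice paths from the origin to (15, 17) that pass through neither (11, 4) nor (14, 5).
Number of paths = 562393836

Inclusion–exclusion. Total paths: C(32, 15) = 565722720. Through P₁: C(15, 11)·C(17, 4) = 3248700. Through P₂: C(19, 14)·C(13, 1) = 151164. Since P₁ is strictly southwest of P₂, a monotone path through both must visit P₁ then P₂; paths through both = C(15, 11)·C(4, 3)·C(13, 1) = 70980. Avoid both = 565722720 − 3248700 − 151164 + 70980 = 562393836.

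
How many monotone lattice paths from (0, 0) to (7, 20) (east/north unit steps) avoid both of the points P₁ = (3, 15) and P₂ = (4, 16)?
Number of paths = 672759

Inclusion–exclusion. Total paths: C(27, 7) = 888030. Through P₁: C(18, 3)·C(9, 4) = 102816. Through P₂: C(20, 4)·C(7, 3) = 169575. Since P₁ is strictly southwest of P₂, a monotone path through both must visit P₁ then P₂; paths through both = C(18, 3)·C(2, 1)·C(7, 3) = 57120. Avoid both = 888030 − 102816 − 169575 + 57120 = 672759.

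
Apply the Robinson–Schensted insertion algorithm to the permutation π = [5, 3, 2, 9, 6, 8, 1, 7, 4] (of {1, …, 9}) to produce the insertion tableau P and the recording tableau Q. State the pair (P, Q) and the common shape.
P = [1, 4, 7] / [2, 6] / [3, 8] / [5, 9];  Q = [1, 4, 6] / [2, 5] / [3, 8] / [7, 9];  common shape = (3, 2, 2, 2)

Row-insert the values π_1, π_2, … into P one at a time, bumping the leftmost entry strictly greater than the inserted value down to the next row. The recording tableau Q records, in position (i, j), the step at which that cell was added to P.
  Insert 5 (step 1): P = [5];  Q = [1]
  Insert 3 (step 2): P = [3] / [5];  Q = [1] / [2]
  Insert 2 (step 3): P = [2] / [3] / [5];  Q = [1] / [2] / [3]
  Insert 9 (step 4): P = [2, 9] / [3] / [5];  Q = [1, 4] / [2] / [3]
  Insert 6 (step 5): P = [2, 6] / [3, 9] / [5];  Q = [1, 4] / [2, 5] / [3]
  Insert 8 (step 6): P = [2, 6, 8] / [3, 9] / [5];  Q = [1, 4, 6] / [2, 5] / [3]
  Insert 1 (step 7): P = [1, 6, 8] / [2, 9] / [3] / [5];  Q = [1, 4, 6] / [2, 5] / [3] / [7]
  Insert 7 (step 8): P = [1, 6, 7] / [2, 8] / [3, 9] / [5];  Q = [1, 4, 6] / [2, 5] / [3, 8] / [7]
  Insert 4 (step 9): P = [1, 4, 7] / [2, 6] / [3, 8] / [5, 9];  Q = [1, 4, 6] / [2, 5] / [3, 8] / [7, 9]
Final shape: (3, 2, 2, 2).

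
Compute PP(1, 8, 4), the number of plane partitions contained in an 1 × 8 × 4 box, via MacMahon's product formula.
PP(1, 8, 4) = 495

Evaluate the triple product over i = 1..1, j = 1..8, k = 1..4. The factors are (2/1) · (3/2) · (4/3) · (5/4) · (3/2) · (4/3) · (5/4) · (6/5) · … (32 factors total). The numerators and denominators telescope so the product is an integer; carrying out the multiplication exactly gives PP(1, 8, 4) = 495.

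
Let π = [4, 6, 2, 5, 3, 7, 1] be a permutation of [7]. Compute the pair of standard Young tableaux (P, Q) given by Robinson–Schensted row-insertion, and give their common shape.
P = [1, 3, 7] / [2, 5] / [4] / [6];  Q = [1, 2, 6] / [3, 4] / [5] / [7];  common shape = (3, 2, 1, 1)

Row-insert the values π_1, π_2, … into P one at a time, bumping the leftmost entry strictly greater than the inserted value down to the next row. The recording tableau Q records, in position (i, j), the step at which that cell was added to P.
  Insert 4 (step 1): P = [4];  Q = [1]
  Insert 6 (step 2): P = [4, 6];  Q = [1, 2]
  Insert 2 (step 3): P = [2, 6] / [4];  Q = [1, 2] / [3]
  Insert 5 (step 4): P = [2, 5] / [4, 6];  Q = [1, 2] / [3, 4]
  Insert 3 (step 5): P = [2, 3] / [4, 5] / [6];  Q = [1, 2] / [3, 4] / [5]
  Insert 7 (step 6): P = [2, 3, 7] / [4, 5] / [6];  Q = [1, 2, 6] / [3, 4] / [5]
  Insert 1 (step 7): P = [1, 3, 7] / [2, 5] / [4] / [6];  Q = [1, 2, 6] / [3, 4] / [5] / [7]
Final shape: (3, 2, 1, 1).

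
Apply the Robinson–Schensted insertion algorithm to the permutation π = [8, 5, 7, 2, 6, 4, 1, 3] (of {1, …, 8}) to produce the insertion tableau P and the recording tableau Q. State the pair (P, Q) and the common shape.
P = [1, 3] / [2, 4] / [5, 6] / [7] / [8];  Q = [1, 3] / [2, 5] / [4, 8] / [6] / [7];  common shape = (2, 2, 2, 1, 1)

Row-insert the values π_1, π_2, … into P one at a time, bumping the leftmost entry strictly greater than the inserted value down to the next row. The recording tableau Q records, in position (i, j), the step at which that cell was added to P.
  Insert 8 (step 1): P = [8];  Q = [1]
  Insert 5 (step 2): P = [5] / [8];  Q = [1] / [2]
  Insert 7 (step 3): P = [5, 7] / [8];  Q = [1, 3] / [2]
  Insert 2 (step 4): P = [2, 7] / [5] / [8];  Q = [1, 3] / [2] / [4]
  Insert 6 (step 5): P = [2, 6] / [5, 7] / [8];  Q = [1, 3] / [2, 5] / [4]
  Insert 4 (step 6): P = [2, 4] / [5, 6] / [7] / [8];  Q = [1, 3] / [2, 5] / [4] / [6]
  Insert 1 (step 7): P = [1, 4] / [2, 6] / [5] / [7] / [8];  Q = [1, 3] / [2, 5] / [4] / [6] / [7]
  Insert 3 (step 8): P = [1, 3] / [2, 4] / [5, 6] / [7] / [8];  Q = [1, 3] / [2, 5] / [4, 8] / [6] / [7]
Final shape: (2, 2, 2, 1, 1).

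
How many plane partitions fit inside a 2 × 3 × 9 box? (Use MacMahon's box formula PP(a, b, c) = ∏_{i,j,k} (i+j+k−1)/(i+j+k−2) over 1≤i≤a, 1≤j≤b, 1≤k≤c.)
PP(2, 3, 9) = 15730

Evaluate the triple product over i = 1..2, j = 1..3, k = 1..9. The factors are (2/1) · (3/2) · (4/3) · (5/4) · (6/5) · (7/6) · (8/7) · (9/8) · … (54 factors total). The numerators and denominators telescope so the product is an integer; carrying out the multiplication exactly gives PP(2, 3, 9) = 15730.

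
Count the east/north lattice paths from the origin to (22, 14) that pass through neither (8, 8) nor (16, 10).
Number of paths = 2303613150

Inclusion–exclusion. Total paths: C(36, 22) = 3796297200. Through P₁: C(16, 8)·C(20, 14) = 498841200. Through P₂: C(26, 16)·C(10, 6) = 1115464350. Since P₁ is strictly southwest of P₂, a monotone path through both must visit P₁ then P₂; paths through both = C(16, 8)·C(10, 8)·C(10, 6) = 121621500. Avoid both = 3796297200 − 498841200 − 1115464350 + 121621500 = 2303613150.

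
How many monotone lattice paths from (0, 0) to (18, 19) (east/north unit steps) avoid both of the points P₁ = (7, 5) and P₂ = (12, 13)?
Number of paths = 10279130796

Inclusion–exclusion. Total paths: C(37, 18) = 17672631900. Through P₁: C(12, 7)·C(25, 11) = 3530260800. Through P₂: C(25, 12)·C(12, 6) = 4805077200. Since P₁ is strictly southwest of P₂, a monotone path through both must visit P₁ then P₂; paths through both = C(12, 7)·C(13, 5)·C(12, 6) = 941836896. Avoid both = 17672631900 − 3530260800 − 4805077200 + 941836896 = 10279130796.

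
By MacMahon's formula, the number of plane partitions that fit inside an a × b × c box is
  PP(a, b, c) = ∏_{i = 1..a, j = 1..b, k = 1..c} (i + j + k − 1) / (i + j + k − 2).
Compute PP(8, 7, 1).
PP(8, 7, 1) = 6435

Evaluate the triple product over i = 1..8, j = 1..7, k = 1..1. The factors are (2/1) · (3/2) · (4/3) · (5/4) · (6/5) · (7/6) · (8/7) · (3/2) · … (56 factors total). The numerators and denominators telescope so the product is an integer; carrying out the multiplication exactly gives PP(8, 7, 1) = 6435.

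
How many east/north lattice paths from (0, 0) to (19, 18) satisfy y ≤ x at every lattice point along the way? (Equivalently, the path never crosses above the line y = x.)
Number of paths = 1767263190

By the reflection principle (André's argument), the number of monotone paths to (19, 18) with n ≤ m that never go above y = x is C(37, 19) − C(37, 20) = 17672631900 − 15905368710 = 1767263190.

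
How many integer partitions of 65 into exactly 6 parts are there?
p(65, 6 parts) = 18467

Partitions of n into exactly k parts are in bijection with partitions of n − k into at most k parts (subtract 1 from each part). So p(65, exactly 6) = p(59, parts ≤ 6). Computing via the recurrence p(m, j) = p(m, j−1) + p(m−j, j) gives 18467.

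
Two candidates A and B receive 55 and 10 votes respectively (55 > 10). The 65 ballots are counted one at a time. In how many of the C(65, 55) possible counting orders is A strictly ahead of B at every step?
Strict-lead orderings = 123932630304

Total orderings of the 65 votes with 55 for A: C(65, 55) = 179013799328. By the Bertrand ballot formula (Cycle Lemma / reflection principle), the number of orderings in which A is strictly ahead of B throughout is (p − q)/(p + q) · C(p + q, p) = (55 − 10)/(55 + 10) · 179013799328 = 123932630304.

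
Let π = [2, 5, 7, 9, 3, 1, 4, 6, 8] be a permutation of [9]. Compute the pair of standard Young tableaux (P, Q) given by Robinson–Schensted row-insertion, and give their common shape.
P = [1, 3, 4, 6, 8] / [2, 7, 9] / [5];  Q = [1, 2, 3, 4, 9] / [5, 7, 8] / [6];  common shape = (5, 3, 1)

Row-insert the values π_1, π_2, … into P one at a time, bumping the leftmost entry strictly greater than the inserted value down to the next row. The recording tableau Q records, in position (i, j), the step at which that cell was added to P.
  Insert 2 (step 1): P = [2];  Q = [1]
  Insert 5 (step 2): P = [2, 5];  Q = [1, 2]
  Insert 7 (step 3): P = [2, 5, 7];  Q = [1, 2, 3]
  Insert 9 (step 4): P = [2, 5, 7, 9];  Q = [1, 2, 3, 4]
  Insert 3 (step 5): P = [2, 3, 7, 9] / [5];  Q = [1, 2, 3, 4] / [5]
  Insert 1 (step 6): P = [1, 3, 7, 9] / [2] / [5];  Q = [1, 2, 3, 4] / [5] / [6]
  Insert 4 (step 7): P = [1, 3, 4, 9] / [2, 7] / [5];  Q = [1, 2, 3, 4] / [5, 7] / [6]
  Insert 6 (step 8): P = [1, 3, 4, 6] / [2, 7, 9] / [5];  Q = [1, 2, 3, 4] / [5, 7, 8] / [6]
  Insert 8 (step 9): P = [1, 3, 4, 6, 8] / [2, 7, 9] / [5];  Q = [1, 2, 3, 4, 9] / [5, 7, 8] / [6]
Final shape: (5, 3, 1).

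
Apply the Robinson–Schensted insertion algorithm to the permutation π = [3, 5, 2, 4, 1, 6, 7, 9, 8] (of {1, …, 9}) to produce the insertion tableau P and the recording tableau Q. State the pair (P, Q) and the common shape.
P = [1, 4, 6, 7, 8] / [2, 5, 9] / [3];  Q = [1, 2, 6, 7, 8] / [3, 4, 9] / [5];  common shape = (5, 3, 1)

Row-insert the values π_1, π_2, … into P one at a time, bumping the leftmost entry strictly greater than the inserted value down to the next row. The recording tableau Q records, in position (i, j), the step at which that cell was added to P.
  Insert 3 (step 1): P = [3];  Q = [1]
  Insert 5 (step 2): P = [3, 5];  Q = [1, 2]
  Insert 2 (step 3): P = [2, 5] / [3];  Q = [1, 2] / [3]
  Insert 4 (step 4): P = [2, 4] / [3, 5];  Q = [1, 2] / [3, 4]
  Insert 1 (step 5): P = [1, 4] / [2, 5] / [3];  Q = [1, 2] / [3, 4] / [5]
  Insert 6 (step 6): P = [1, 4, 6] / [2, 5] / [3];  Q = [1, 2, 6] / [3, 4] / [5]
  Insert 7 (step 7): P = [1, 4, 6, 7] / [2, 5] / [3];  Q = [1, 2, 6, 7] / [3, 4] / [5]
  Insert 9 (step 8): P = [1, 4, 6, 7, 9] / [2, 5] / [3];  Q = [1, 2, 6, 7, 8] / [3, 4] / [5]
  Insert 8 (step 9): P = [1, 4, 6, 7, 8] / [2, 5, 9] / [3];  Q = [1, 2, 6, 7, 8] / [3, 4, 9] / [5]
Final shape: (5, 3, 1).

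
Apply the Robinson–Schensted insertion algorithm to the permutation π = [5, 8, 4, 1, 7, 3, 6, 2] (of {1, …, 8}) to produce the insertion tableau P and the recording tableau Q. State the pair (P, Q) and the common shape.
P = [1, 2, 6] / [3, 7] / [4, 8] / [5];  Q = [1, 2, 7] / [3, 5] / [4, 6] / [8];  common shape = (3, 2, 2, 1)

Row-insert the values π_1, π_2, … into P one at a time, bumping the leftmost entry strictly greater than the inserted value down to the next row. The recording tableau Q records, in position (i, j), the step at which that cell was added to P.
  Insert 5 (step 1): P = [5];  Q = [1]
  Insert 8 (step 2): P = [5, 8];  Q = [1, 2]
  Insert 4 (step 3): P = [4, 8] / [5];  Q = [1, 2] / [3]
  Insert 1 (step 4): P = [1, 8] / [4] / [5];  Q = [1, 2] / [3] / [4]
  Insert 7 (step 5): P = [1, 7] / [4, 8] / [5];  Q = [1, 2] / [3, 5] / [4]
  Insert 3 (step 6): P = [1, 3] / [4, 7] / [5, 8];  Q = [1, 2] / [3, 5] / [4, 6]
  Insert 6 (step 7): P = [1, 3, 6] / [4, 7] / [5, 8];  Q = [1, 2, 7] / [3, 5] / [4, 6]
  Insert 2 (step 8): P = [1, 2, 6] / [3, 7] / [4, 8] / [5];  Q = [1, 2, 7] / [3, 5] / [4, 6] / [8]
Final shape: (3, 2, 2, 1).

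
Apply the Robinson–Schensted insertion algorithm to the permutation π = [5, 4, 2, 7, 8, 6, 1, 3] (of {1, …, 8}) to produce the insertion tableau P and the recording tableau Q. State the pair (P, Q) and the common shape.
P = [1, 3, 8] / [2, 6] / [4, 7] / [5];  Q = [1, 4, 5] / [2, 6] / [3, 8] / [7];  common shape = (3, 2, 2, 1)

Row-insert the values π_1, π_2, … into P one at a time, bumping the leftmost entry strictly greater than the inserted value down to the next row. The recording tableau Q records, in position (i, j), the step at which that cell was added to P.
  Insert 5 (step 1): P = [5];  Q = [1]
  Insert 4 (step 2): P = [4] / [5];  Q = [1] / [2]
  Insert 2 (step 3): P = [2] / [4] / [5];  Q = [1] / [2] / [3]
  Insert 7 (step 4): P = [2, 7] / [4] / [5];  Q = [1, 4] / [2] / [3]
  Insert 8 (step 5): P = [2, 7, 8] / [4] / [5];  Q = [1, 4, 5] / [2] / [3]
  Insert 6 (step 6): P = [2, 6, 8] / [4, 7] / [5];  Q = [1, 4, 5] / [2, 6] / [3]
  Insert 1 (step 7): P = [1, 6, 8] / [2, 7] / [4] / [5];  Q = [1, 4, 5] / [2, 6] / [3] / [7]
  Insert 3 (step 8): P = [1, 3, 8] / [2, 6] / [4, 7] / [5];  Q = [1, 4, 5] / [2, 6] / [3, 8] / [7]
Final shape: (3, 2, 2, 1).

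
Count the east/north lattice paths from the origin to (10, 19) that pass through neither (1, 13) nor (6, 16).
Number of paths = 17375925

Inclusion–exclusion. Total paths: C(29, 10) = 20030010. Through P₁: C(14, 1)·C(15, 9) = 70070. Through P₂: C(22, 6)·C(7, 4) = 2611455. Since P₁ is strictly southwest of P₂, a monotone path through both must visit P₁ then P₂; paths through both = C(14, 1)·C(8, 5)·C(7, 4) = 27440. Avoid both = 20030010 − 70070 − 2611455 + 27440 = 17375925.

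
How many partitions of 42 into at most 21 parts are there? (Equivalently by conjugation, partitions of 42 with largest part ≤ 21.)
p(42, parts ≤ 21) = 50460

Use the recurrence p(n, m) = p(n, m−1) + p(n−m, m): either the largest part is < m (count p(n, m−1)) or the largest part is exactly m (remove one copy of m, count p(n−m, m)). With p(0, ·) = 1 this gives p(42, parts ≤ 21) = 50460. (By conjugating Young diagrams, this also counts partitions of 42 into at most 21 parts.)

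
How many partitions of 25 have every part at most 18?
p(25, parts ≤ 18) = 1928

Use the recurrence p(n, m) = p(n, m−1) + p(n−m, m): either the largest part is < m (count p(n, m−1)) or the largest part is exactly m (remove one copy of m, count p(n−m, m)). With p(0, ·) = 1 this gives p(25, parts ≤ 18) = 1928. (By conjugating Young diagrams, this also counts partitions of 25 into at most 18 parts.)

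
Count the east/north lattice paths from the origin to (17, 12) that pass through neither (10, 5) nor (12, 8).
Number of paths = 29501199

Inclusion–exclusion. Total paths: C(29, 17) = 51895935. Through P₁: C(15, 10)·C(14, 7) = 10306296. Through P₂: C(20, 12)·C(9, 5) = 15872220. Since P₁ is strictly southwest of P₂, a monotone path through both must visit P₁ then P₂; paths through both = C(15, 10)·C(5, 2)·C(9, 5) = 3783780. Avoid both = 51895935 − 10306296 − 15872220 + 3783780 = 29501199.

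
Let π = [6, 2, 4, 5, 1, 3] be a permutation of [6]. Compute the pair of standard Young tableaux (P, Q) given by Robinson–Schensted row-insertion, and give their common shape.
P = [1, 3, 5] / [2, 4] / [6];  Q = [1, 3, 4] / [2, 6] / [5];  common shape = (3, 2, 1)

Row-insert the values π_1, π_2, … into P one at a time, bumping the leftmost entry strictly greater than the inserted value down to the next row. The recording tableau Q records, in position (i, j), the step at which that cell was added to P.
  Insert 6 (step 1): P = [6];  Q = [1]
  Insert 2 (step 2): P = [2] / [6];  Q = [1] / [2]
  Insert 4 (step 3): P = [2, 4] / [6];  Q = [1, 3] / [2]
  Insert 5 (step 4): P = [2, 4, 5] / [6];  Q = [1, 3, 4] / [2]
  Insert 1 (step 5): P = [1, 4, 5] / [2] / [6];  Q = [1, 3, 4] / [2] / [5]
  Insert 3 (step 6): P = [1, 3, 5] / [2, 4] / [6];  Q = [1, 3, 4] / [2, 6] / [5]
Final shape: (3, 2, 1).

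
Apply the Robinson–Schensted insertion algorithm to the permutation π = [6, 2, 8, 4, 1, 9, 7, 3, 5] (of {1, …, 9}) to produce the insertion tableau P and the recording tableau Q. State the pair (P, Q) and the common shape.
P = [1, 3, 5] / [2, 4, 7] / [6, 8, 9];  Q = [1, 3, 6] / [2, 4, 7] / [5, 8, 9];  common shape = (3, 3, 3)

Row-insert the values π_1, π_2, … into P one at a time, bumping the leftmost entry strictly greater than the inserted value down to the next row. The recording tableau Q records, in position (i, j), the step at which that cell was added to P.
  Insert 6 (step 1): P = [6];  Q = [1]
  Insert 2 (step 2): P = [2] / [6];  Q = [1] / [2]
  Insert 8 (step 3): P = [2, 8] / [6];  Q = [1, 3] / [2]
  Insert 4 (step 4): P = [2, 4] / [6, 8];  Q = [1, 3] / [2, 4]
  Insert 1 (step 5): P = [1, 4] / [2, 8] / [6];  Q = [1, 3] / [2, 4] / [5]
  Insert 9 (step 6): P = [1, 4, 9] / [2, 8] / [6];  Q = [1, 3, 6] / [2, 4] / [5]
  Insert 7 (step 7): P = [1, 4, 7] / [2, 8, 9] / [6];  Q = [1, 3, 6] / [2, 4, 7] / [5]
  Insert 3 (step 8): P = [1, 3, 7] / [2, 4, 9] / [6, 8];  Q = [1, 3, 6] / [2, 4, 7] / [5, 8]
  Insert 5 (step 9): P = [1, 3, 5] / [2, 4, 7] / [6, 8, 9];  Q = [1, 3, 6] / [2, 4, 7] / [5, 8, 9]
Final shape: (3, 3, 3).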